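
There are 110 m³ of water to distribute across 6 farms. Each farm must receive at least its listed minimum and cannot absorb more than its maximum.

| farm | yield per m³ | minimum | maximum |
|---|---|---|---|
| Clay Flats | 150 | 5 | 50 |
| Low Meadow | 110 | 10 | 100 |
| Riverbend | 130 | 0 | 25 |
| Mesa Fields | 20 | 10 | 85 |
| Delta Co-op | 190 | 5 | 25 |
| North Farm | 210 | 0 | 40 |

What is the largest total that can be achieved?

18200

Meeting every minimum uses 5+10+0+10+5+0 = 30 m³, leaving 80.
Rank by yield per m³: North Farm 210 > Delta Co-op 190 > Clay Flats 150 > Riverbend 130 > Low Meadow 110 > Mesa Fields 20.
North Farm: +40 to 40 (cap) → 40 left.
Give Delta Co-op 20 more to hit its cap of 25 → 20 left.
Clay Flats: +20 (room for 45) → 25. Pool exhausted.
Total = 150×25 + 110×10 + 20×10 + 190×25 + 210×40 = 18200.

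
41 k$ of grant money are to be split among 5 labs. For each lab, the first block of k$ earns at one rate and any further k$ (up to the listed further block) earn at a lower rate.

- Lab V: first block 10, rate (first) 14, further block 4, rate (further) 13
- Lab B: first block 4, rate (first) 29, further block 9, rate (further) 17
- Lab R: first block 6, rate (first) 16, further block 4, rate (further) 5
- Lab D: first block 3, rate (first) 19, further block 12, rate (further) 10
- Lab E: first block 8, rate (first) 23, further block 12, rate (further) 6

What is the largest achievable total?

759

Treat each block as its own option and order by rate: Lab B/tier1 29 > Lab E/tier1 23 > Lab D/tier1 19 > Lab B/tier2 17 > Lab R/tier1 16 > Lab V/tier1 14 > Lab V/tier2 13 > Lab D/tier2 10 > Lab E/tier2 6 > Lab R/tier2 5.
Fill Lab B tier1 block (4 at 29) — 37 left.
Lab E/tier1 (23): +8 — 29 left.
Fill Lab D tier1 block (3 at 19) — 26 left.
Lab B/tier2 (17): +9 — 17 left.
Lab R tier1 at 16: fill all 6 — 11 left.
Lab V/tier1 (14): +10 — 1 left.
Lab V tier2 at 13: only 1 left, fill 1.
Total = 29×4 + 23×8 + 19×3 + 17×9 + 16×6 + 14×10 + 13×1 = 759.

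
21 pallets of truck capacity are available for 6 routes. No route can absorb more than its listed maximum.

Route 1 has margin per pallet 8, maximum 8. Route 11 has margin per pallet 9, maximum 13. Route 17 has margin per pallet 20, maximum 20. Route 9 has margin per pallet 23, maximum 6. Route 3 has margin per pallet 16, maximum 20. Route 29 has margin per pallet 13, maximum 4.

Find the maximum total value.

Rank by margin per pallet: Route 9 23 > Route 17 20 > Route 3 16 > Route 29 13 > Route 11 9 > Route 1 8.
Route 9: +6 to 6 (cap) ; 15 left.
Route 17: +15 (room for 20) → 15. Pool exhausted.
Total = 20×15 + 23×6 = 438.

438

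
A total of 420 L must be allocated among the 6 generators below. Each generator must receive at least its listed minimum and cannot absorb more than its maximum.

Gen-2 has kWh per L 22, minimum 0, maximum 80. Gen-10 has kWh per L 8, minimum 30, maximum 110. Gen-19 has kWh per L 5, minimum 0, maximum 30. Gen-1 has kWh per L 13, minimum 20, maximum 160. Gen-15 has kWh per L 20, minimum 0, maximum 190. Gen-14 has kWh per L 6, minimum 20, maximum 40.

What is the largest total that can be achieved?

7220

Meeting every minimum uses 0+30+0+20+0+20 = 70 L, leaving 350.
Rank by kWh per L: Gen-2 22 > Gen-15 20 > Gen-1 13 > Gen-10 8 > Gen-14 6 > Gen-19 5.
Gen-2: +80 to 80 (cap) → 270 left.
Gen-15: +190 to 190 (cap) → 80 left.
Gen-1: +80 (room for 140) → 100. Pool exhausted.
Total = 22×80 + 8×30 + 13×100 + 20×190 + 6×20 = 7220.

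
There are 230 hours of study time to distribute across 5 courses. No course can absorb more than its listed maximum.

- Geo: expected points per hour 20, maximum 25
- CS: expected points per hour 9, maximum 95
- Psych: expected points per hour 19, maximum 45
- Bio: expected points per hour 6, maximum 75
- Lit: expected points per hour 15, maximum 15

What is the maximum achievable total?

2735

Order the courses by expected points per hour: Geo 20 > Psych 19 > Lit 15 > CS 9 > Bio 6.
Give Geo 25 to hit its cap of 25 — 205 left.
Psych takes 45 to reach its cap of 45 — 160 left.
Lit: +15 to 15 (cap) — 145 left.
CS: +95 to 95 (cap) — 50 left.
Only 50 left; Bio takes them to reach 50.
Total = 20×25 + 9×95 + 19×45 + 6×50 + 15×15 = 2735.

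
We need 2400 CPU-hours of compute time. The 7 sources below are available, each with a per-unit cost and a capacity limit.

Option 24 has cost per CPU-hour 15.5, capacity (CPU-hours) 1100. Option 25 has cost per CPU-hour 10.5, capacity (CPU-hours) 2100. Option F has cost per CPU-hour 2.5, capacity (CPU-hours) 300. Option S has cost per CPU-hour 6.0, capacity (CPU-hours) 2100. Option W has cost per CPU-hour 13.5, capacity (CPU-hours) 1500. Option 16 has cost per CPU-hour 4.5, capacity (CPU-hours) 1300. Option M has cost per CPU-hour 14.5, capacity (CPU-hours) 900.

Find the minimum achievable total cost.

11400

Use sources in increasing cost order.
Take 300 from Option F at 2.5 ; need 2100 more.
Option 16 (4.5): use full 1300 ; 800 CPU-hours to go.
Take 800 from Option S at 6.0 to finish.
Option 25, Option W, Option M, Option 24: unused.
Cost = 300×2.5 + 1300×4.5 + 800×6.0 = 11400.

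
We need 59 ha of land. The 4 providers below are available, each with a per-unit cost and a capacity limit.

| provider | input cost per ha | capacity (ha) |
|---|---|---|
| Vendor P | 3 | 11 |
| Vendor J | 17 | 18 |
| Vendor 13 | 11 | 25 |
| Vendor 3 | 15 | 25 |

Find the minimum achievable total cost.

653

Fill from the cheapest provider first.
Take 11 from Vendor P at 3 → need 48 more.
Take 25 from Vendor 13 at 11 → need 23 more.
Vendor 3 at 15: take 23 of its 25 → requirement met.
Vendor J: unused.
Cost = 11×3 + 25×11 + 23×15 = 653.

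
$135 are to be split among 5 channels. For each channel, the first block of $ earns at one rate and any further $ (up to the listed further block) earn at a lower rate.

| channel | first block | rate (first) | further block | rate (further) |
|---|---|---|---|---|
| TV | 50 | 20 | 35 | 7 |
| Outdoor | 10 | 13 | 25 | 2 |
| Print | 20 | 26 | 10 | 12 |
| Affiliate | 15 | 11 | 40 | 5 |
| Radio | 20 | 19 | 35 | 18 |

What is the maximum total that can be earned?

2660

Rank every tier by rate: Print/tier1 26 > TV/tier1 20 > Radio/tier1 19 > Radio/tier2 18 > Outdoor/tier1 13 > Print/tier2 12 > Affiliate/tier1 11 > TV/tier2 7 > Affiliate/tier2 5 > Outdoor/tier2 2.
Fill Print tier1 block (20 at 26) — 115 left.
TV tier1 at 20: fill all 50 — 65 left.
Radio/tier1 (19): +20 — 45 left.
Radio tier2 at 18: fill all 35 — 10 left.
Outdoor tier1 at 13: fill all 10 — 0 left.
Total = 26×20 + 20×50 + 19×20 + 18×35 + 13×10 = 2660.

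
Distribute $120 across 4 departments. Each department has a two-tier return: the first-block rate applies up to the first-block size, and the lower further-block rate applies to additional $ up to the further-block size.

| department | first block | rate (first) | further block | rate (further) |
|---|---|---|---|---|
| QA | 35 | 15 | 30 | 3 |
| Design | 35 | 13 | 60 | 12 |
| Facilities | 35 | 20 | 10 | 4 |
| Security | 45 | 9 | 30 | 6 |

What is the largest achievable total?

1860

Treat each block as its own option and order by rate: Facilities/T1 20 > QA/T1 15 > Design/T1 13 > Design/T2 12 > Security/T1 9 > Security/T2 6 > Facilities/T2 4 > QA/T2 3.
Fill Facilities T1 block (35 at 20) ; 85 left.
QA/T1 (15): +35 ; 50 left.
Design T1 at 13: fill all 35 ; 15 left.
Design/T2: +15 of 60 at 12; pool empty.
Total = 20×35 + 15×35 + 13×35 + 12×15 = 1860.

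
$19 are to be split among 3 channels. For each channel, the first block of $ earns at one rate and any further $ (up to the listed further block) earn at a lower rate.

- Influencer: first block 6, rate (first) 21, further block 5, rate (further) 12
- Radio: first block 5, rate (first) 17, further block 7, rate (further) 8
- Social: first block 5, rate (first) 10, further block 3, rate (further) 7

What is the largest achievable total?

301

Treat each block as its own option and order by rate: Influencer/first 21 > Radio/first 17 > Influencer/second 12 > Social/first 10 > Radio/second 8 > Social/second 7.
Influencer/first (21): +6 ; 13 left.
Fill Radio first block (5 at 17) ; 8 left.
Fill Influencer second block (5 at 12) ; 3 left.
Social first at 10: only 3 left, fill 3.
Total = 21×6 + 17×5 + 12×5 + 10×3 = 301.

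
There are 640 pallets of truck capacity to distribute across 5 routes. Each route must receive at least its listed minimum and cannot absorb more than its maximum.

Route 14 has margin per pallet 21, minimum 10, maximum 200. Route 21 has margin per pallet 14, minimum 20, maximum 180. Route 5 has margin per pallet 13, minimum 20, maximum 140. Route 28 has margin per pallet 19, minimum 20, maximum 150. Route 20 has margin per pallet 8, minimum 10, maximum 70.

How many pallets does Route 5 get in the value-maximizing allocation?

100

Meeting every minimum uses 10+20+20+20+10 = 80 pallets, leaving 560.
Rank by margin per pallet: Route 14 21 > Route 28 19 > Route 21 14 > Route 5 13 > Route 20 8.
Give Route 14 190 more to hit its cap of 200 → 370 left.
Route 28 takes 130 more to reach its cap of 150 → 240 left.
Give Route 21 160 more to hit its cap of 180 → 80 left.
Route 5: +80 (room for 120) → 100. Pool exhausted.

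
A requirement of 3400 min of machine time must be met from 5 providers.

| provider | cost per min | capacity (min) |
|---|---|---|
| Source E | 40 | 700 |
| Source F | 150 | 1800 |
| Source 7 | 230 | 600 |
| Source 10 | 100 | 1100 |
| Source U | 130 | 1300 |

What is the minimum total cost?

Use providers in increasing cost order.
Source E (40): use full 700 → 2700 min to go.
Source 10 (100): use full 1100 → 1600 min to go.
Take 1300 from Source U at 130 → need 300 more.
Source F at 150: take 300 of its 1800 → requirement met.
Source 7: unused.
Cost = 700×40 + 1100×100 + 1300×130 + 300×150 = 352000.

352000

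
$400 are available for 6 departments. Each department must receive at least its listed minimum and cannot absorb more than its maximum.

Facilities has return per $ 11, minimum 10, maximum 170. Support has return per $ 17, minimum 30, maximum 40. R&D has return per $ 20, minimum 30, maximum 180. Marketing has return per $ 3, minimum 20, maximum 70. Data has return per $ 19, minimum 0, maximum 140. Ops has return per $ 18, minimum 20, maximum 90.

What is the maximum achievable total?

Meeting every minimum uses 10+30+30+20+0+20 = 110 $, leaving 290.
Rank by return per $: R&D 20 > Data 19 > Ops 18 > Support 17 > Facilities 11 > Marketing 3.
R&D takes 150 more to reach its cap of 180 → 140 left.
Data: +140 to 140 (cap) → 0 left.
Total = 11×10 + 17×30 + 20×180 + 3×20 + 19×140 + 18×20 = 7300.

7300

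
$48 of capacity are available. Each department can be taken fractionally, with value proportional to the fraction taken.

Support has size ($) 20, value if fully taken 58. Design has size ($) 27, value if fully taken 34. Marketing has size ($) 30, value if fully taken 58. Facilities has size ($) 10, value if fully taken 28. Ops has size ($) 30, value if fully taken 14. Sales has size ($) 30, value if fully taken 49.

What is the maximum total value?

120.8

Best value per unit of size first: Support 58/20≈2.9, Facilities 28/10≈2.8, Marketing 58/30≈1.93, Sales 49/30≈1.63, Design 34/27≈1.26, Ops 14/30≈0.467.
All 20 $ of Support fit (value 58) → 28 remain.
All 10 $ of Facilities fit (value 28) → 18 remain.
Fill the last 18 $ with part of Marketing: 18/30 of it earns 34.8.
Total value = 120.8.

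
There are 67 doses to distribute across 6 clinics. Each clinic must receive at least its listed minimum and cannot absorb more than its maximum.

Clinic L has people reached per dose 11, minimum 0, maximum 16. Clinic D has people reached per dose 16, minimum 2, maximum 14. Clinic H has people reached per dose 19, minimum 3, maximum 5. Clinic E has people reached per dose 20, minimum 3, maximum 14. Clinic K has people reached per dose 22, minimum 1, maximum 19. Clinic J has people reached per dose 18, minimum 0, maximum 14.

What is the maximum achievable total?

Meeting every minimum uses 0+2+3+3+1+0 = 9 doses, leaving 58.
Order the clinics by people reached per dose: Clinic K 22 > Clinic E 20 > Clinic H 19 > Clinic J 18 > Clinic D 16 > Clinic L 11.
Clinic K takes 18 more to reach its cap of 19 ; 40 left.
Give Clinic E 11 more to hit its cap of 14 ; 29 left.
Clinic H: +2 to 5 (cap) ; 27 left.
Clinic J takes 14 more to reach its cap of 14 ; 13 left.
Clinic D takes 12 more to reach its cap of 14 ; 1 left.
Clinic L has room for 16 more but only 1 remain, so it gets 1.
Total = 11×1 + 16×14 + 19×5 + 20×14 + 22×19 + 18×14 = 1280.

1280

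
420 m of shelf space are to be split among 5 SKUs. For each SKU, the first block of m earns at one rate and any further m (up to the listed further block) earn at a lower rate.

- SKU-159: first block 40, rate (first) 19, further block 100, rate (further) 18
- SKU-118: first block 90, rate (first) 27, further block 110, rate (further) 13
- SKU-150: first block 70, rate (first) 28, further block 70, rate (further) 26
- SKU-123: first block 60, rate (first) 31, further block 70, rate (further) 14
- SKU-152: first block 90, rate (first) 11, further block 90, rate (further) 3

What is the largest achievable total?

Order all 10 blocks by rate: SKU-123/T1 31 > SKU-150/T1 28 > SKU-118/T1 27 > SKU-150/T2 26 > SKU-159/T1 19 > SKU-159/T2 18 > SKU-123/T2 14 > SKU-118/T2 13 > SKU-152/T1 11 > SKU-152/T2 3.
SKU-123 T1 at 31: fill all 60 ; 360 left.
Fill SKU-150 T1 block (70 at 28) ; 290 left.
SKU-118/T1 (27): +90 ; 200 left.
SKU-150 T2 at 26: fill all 70 ; 130 left.
SKU-159/T1 (19): +40 ; 90 left.
SKU-159/T2: +90 of 100 at 18; pool empty.
Total = 31×60 + 28×70 + 27×90 + 26×70 + 19×40 + 18×90 = 10450.

10450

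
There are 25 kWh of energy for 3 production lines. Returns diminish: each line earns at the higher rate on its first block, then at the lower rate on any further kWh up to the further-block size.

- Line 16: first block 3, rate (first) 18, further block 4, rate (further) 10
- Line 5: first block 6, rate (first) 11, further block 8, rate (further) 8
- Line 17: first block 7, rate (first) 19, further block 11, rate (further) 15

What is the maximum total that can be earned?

396

Order all 6 blocks by rate: Line 17/T1 19 > Line 16/T1 18 > Line 17/T2 15 > Line 5/T1 11 > Line 16/T2 10 > Line 5/T2 8.
Line 17 T1 at 19: fill all 7 — 18 left.
Line 16 T1 at 18: fill all 3 — 15 left.
Line 17/T2 (15): +11 — 4 left.
Line 5/T1: +4 of 6 at 11; pool empty.
Total = 19×7 + 18×3 + 15×11 + 11×4 = 396.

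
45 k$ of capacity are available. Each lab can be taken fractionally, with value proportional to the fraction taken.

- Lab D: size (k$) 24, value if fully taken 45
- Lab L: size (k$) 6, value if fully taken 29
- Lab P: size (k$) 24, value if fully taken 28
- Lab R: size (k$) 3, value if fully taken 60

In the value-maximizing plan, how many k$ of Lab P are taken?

Sort by value density: Lab R 60/3≈20, Lab L 29/6≈4.83, Lab D 45/24≈1.88, Lab P 28/24≈1.17.
Lab R: take in full, 3 k$ for value 60 → 42 left.
Take all of Lab L (6 k$, value 29) → 36 k$ left.
All 24 k$ of Lab D fit (value 45) → 12 remain.
Only 12 k$ remain; take 12/24 of Lab P for value 28×12/24 = 14.

12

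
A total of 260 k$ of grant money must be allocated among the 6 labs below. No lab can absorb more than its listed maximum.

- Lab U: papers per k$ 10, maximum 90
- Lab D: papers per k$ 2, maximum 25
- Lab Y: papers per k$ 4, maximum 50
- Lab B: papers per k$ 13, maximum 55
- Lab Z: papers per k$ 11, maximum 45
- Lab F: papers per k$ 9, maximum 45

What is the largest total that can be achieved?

2615

Rank by papers per k$: Lab B 13 > Lab Z 11 > Lab U 10 > Lab F 9 > Lab Y 4 > Lab D 2.
Lab B takes 55 to reach its cap of 55 ; 205 left.
Give Lab Z 45 to hit its cap of 45 ; 160 left.
Lab U takes 90 to reach its cap of 90 ; 70 left.
Lab F: +45 to 45 (cap) ; 25 left.
Lab Y: +25 (room for 50) → 25. Pool exhausted.
Total = 10×90 + 4×25 + 13×55 + 11×45 + 9×45 = 2615.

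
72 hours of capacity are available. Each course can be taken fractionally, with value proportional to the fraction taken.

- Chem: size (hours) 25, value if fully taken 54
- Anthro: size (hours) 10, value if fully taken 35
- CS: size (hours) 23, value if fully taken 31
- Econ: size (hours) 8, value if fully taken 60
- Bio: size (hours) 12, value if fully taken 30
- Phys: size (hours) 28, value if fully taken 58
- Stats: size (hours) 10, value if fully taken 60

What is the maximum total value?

Rank by value-to-size ratio: Econ 60/8≈7.5, Stats 60/10≈6, Anthro 35/10≈3.5, Bio 30/12≈2.5, Chem 54/25≈2.16, Phys 58/28≈2.07, CS 31/23≈1.35.
Take all of Econ (8 hours, value 60) → 64 hours left.
Stats: take in full, 10 hours for value 60 → 54 left.
Take all of Anthro (10 hours, value 35) → 44 hours left.
Bio: take in full, 12 hours for value 30 → 32 left.
Chem: take in full, 25 hours for value 54 → 7 left.
Fill the last 7 hours with part of Phys: 7/28 of it earns 14.5.
Total value = 253.5.

253.5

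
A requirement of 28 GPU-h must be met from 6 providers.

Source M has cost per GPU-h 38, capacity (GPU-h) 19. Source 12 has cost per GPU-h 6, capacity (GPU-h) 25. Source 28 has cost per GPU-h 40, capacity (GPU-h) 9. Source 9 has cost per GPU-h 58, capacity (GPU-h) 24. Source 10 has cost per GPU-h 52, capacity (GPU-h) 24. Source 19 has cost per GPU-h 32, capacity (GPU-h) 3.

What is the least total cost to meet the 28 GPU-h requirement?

Fill from the cheapest provider first.
Take 25 from Source 12 at 6 ; need 3 more.
Source 19 at 32: take all 3 GPU-h ; 0 still needed.
Source M, Source 28, Source 10, Source 9: unused.
Cost = 25×6 + 3×32 = 246.

246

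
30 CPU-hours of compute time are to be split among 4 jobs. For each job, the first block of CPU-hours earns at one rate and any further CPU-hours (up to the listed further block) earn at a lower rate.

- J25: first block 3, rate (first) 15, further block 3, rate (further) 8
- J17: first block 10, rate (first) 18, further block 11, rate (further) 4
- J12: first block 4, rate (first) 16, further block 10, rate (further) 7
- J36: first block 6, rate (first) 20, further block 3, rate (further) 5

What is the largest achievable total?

Order all 8 blocks by rate: J36/tier1 20 > J17/tier1 18 > J12/tier1 16 > J25/tier1 15 > J25/tier2 8 > J12/tier2 7 > J36/tier2 5 > J17/tier2 4.
J36/tier1 (20): +6 — 24 left.
J17/tier1 (18): +10 — 14 left.
J12/tier1 (16): +4 — 10 left.
Fill J25 tier1 block (3 at 15) — 7 left.
J25/tier2 (8): +3 — 4 left.
J12/tier2: +4 of 10 at 7; pool empty.
Total = 20×6 + 18×10 + 16×4 + 15×3 + 8×3 + 7×4 = 461.

461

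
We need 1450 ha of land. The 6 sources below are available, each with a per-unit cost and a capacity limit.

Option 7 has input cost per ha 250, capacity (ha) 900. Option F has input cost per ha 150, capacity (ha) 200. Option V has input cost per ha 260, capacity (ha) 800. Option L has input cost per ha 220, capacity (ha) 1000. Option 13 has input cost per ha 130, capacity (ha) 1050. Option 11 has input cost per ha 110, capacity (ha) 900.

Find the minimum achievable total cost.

Cheapest first:
Option 11 at 110: take all 900 ha ; 550 still needed.
Option 13 (130): take the remaining 550 ; done.
Option F, Option L, Option 7, Option V: unused.
Cost = 900×110 + 550×130 = 170500.

170500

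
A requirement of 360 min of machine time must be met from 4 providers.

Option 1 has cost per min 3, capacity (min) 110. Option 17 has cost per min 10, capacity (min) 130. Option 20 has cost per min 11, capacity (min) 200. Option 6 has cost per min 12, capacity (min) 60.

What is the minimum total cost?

2950

Use providers in increasing cost order.
Option 1 at 3: take all 110 min → 250 still needed.
Option 17 at 10: take all 130 min → 120 still needed.
Option 20 (11): take the remaining 120 → done.
Option 6: unused.
Cost = 110×3 + 130×10 + 120×11 = 2950.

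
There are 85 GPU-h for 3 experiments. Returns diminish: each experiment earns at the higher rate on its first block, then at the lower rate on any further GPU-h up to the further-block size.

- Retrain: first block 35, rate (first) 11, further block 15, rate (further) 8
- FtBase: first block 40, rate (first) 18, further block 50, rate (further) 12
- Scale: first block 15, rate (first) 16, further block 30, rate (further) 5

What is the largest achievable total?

1320

Rank every tier by rate: FtBase/tier1 18 > Scale/tier1 16 > FtBase/tier2 12 > Retrain/tier1 11 > Retrain/tier2 8 > Scale/tier2 5.
Fill FtBase tier1 block (40 at 18) — 45 left.
Scale tier1 at 16: fill all 15 — 30 left.
FtBase/tier2: +30 of 50 at 12; pool empty.
Total = 18×40 + 16×15 + 12×30 = 1320.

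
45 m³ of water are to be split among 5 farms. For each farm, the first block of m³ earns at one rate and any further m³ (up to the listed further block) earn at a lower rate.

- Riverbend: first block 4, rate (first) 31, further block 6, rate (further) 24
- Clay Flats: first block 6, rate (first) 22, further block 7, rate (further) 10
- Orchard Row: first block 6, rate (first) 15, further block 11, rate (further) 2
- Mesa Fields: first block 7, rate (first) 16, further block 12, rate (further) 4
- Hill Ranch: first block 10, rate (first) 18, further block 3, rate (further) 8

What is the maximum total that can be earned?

842

Rank every tier by rate: Riverbend/first 31 > Riverbend/second 24 > Clay Flats/first 22 > Hill Ranch/first 18 > Mesa Fields/first 16 > Orchard Row/first 15 > Clay Flats/second 10 > Hill Ranch/second 8 > Mesa Fields/second 4 > Orchard Row/second 2.
Riverbend first at 31: fill all 4 ; 41 left.
Riverbend second at 24: fill all 6 ; 35 left.
Fill Clay Flats first block (6 at 22) ; 29 left.
Hill Ranch/first (18): +10 ; 19 left.
Mesa Fields/first (16): +7 ; 12 left.
Fill Orchard Row first block (6 at 15) ; 6 left.
6 remain; put them into Clay Flats second at 10.
Total = 31×4 + 24×6 + 22×6 + 18×10 + 16×7 + 15×6 + 10×6 = 842.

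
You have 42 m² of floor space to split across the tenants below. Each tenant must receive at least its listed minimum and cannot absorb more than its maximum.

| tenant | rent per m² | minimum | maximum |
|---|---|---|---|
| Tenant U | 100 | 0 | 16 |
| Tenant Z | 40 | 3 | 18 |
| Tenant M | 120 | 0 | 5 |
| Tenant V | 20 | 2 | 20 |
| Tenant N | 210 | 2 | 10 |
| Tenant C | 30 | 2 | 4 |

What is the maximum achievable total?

Meeting every minimum uses 0+3+0+2+2+2 = 9 m², leaving 33.
Order the tenants by rent per m²: Tenant N 210 > Tenant M 120 > Tenant U 100 > Tenant Z 40 > Tenant C 30 > Tenant V 20.
Tenant N takes 8 more to reach its cap of 10 ; 25 left.
Tenant M takes 5 more to reach its cap of 5 ; 20 left.
Tenant U takes 16 more to reach its cap of 16 ; 4 left.
Tenant Z: +4 (room for 15) → 7. Pool exhausted.
Total = 100×16 + 40×7 + 120×5 + 20×2 + 210×10 + 30×2 = 4680.

4680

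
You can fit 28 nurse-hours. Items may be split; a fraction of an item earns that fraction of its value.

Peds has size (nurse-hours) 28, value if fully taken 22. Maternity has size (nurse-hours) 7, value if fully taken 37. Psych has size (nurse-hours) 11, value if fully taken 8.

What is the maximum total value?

Rank by value-to-size ratio: Maternity 37/7≈5.29, Peds 22/28≈0.786, Psych 8/11≈0.727.
Maternity: take in full, 7 nurse-hours for value 37 — 21 left.
21 nurse-hours left: a 21/28 share of Peds gives 22×21/28 = 16.5.
Total value = 53.5.

53.5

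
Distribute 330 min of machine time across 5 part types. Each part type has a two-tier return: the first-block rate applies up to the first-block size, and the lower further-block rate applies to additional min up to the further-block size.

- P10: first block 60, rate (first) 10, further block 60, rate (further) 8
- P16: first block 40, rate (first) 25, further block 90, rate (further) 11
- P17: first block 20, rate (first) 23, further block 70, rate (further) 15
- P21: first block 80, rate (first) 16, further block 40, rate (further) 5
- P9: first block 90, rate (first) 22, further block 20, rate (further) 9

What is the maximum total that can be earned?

Order all 10 blocks by rate: P16/tier1 25 > P17/tier1 23 > P9/tier1 22 > P21/tier1 16 > P17/tier2 15 > P16/tier2 11 > P10/tier1 10 > P9/tier2 9 > P10/tier2 8 > P21/tier2 5.
Fill P16 tier1 block (40 at 25) — 290 left.
P17/tier1 (23): +20 — 270 left.
P9 tier1 at 22: fill all 90 — 180 left.
P21 tier1 at 16: fill all 80 — 100 left.
Fill P17 tier2 block (70 at 15) — 30 left.
30 remain; put them into P16 tier2 at 11.
Total = 25×40 + 23×20 + 22×90 + 16×80 + 15×70 + 11×30 = 6100.

6100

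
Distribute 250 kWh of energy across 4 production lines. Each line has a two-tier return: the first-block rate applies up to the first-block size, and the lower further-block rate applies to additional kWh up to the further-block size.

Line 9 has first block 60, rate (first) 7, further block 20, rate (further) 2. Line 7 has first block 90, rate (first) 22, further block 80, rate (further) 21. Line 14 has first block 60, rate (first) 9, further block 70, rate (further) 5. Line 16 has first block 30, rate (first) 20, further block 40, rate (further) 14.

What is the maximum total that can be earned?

4910

Order all 8 blocks by rate: Line 7/first 22 > Line 7/second 21 > Line 16/first 20 > Line 16/second 14 > Line 14/first 9 > Line 9/first 7 > Line 14/second 5 > Line 9/second 2.
Fill Line 7 first block (90 at 22) → 160 left.
Line 7/second (21): +80 → 80 left.
Line 16 first at 20: fill all 30 → 50 left.
Fill Line 16 second block (40 at 14) → 10 left.
10 remain; put them into Line 14 first at 9.
Total = 22×90 + 21×80 + 20×30 + 14×40 + 9×10 = 4910.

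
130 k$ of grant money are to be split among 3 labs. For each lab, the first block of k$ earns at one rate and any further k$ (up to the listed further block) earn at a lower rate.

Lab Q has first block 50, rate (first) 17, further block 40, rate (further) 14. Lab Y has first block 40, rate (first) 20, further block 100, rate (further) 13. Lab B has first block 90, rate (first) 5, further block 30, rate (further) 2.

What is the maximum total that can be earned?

Rank every tier by rate: Lab Y/T1 20 > Lab Q/T1 17 > Lab Q/T2 14 > Lab Y/T2 13 > Lab B/T1 5 > Lab B/T2 2.
Lab Y T1 at 20: fill all 40 → 90 left.
Fill Lab Q T1 block (50 at 17) → 40 left.
Lab Q T2 at 14: fill all 40 → 0 left.
Total = 20×40 + 17×50 + 14×40 = 2210.

2210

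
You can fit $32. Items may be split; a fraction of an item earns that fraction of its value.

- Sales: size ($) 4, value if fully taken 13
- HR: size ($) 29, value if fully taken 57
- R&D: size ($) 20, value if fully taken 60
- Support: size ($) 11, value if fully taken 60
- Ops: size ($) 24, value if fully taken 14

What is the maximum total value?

Rank by value-to-size ratio: Support 60/11≈5.45, Sales 13/4≈3.25, R&D 60/20≈3, HR 57/29≈1.97, Ops 14/24≈0.583.
Support: take in full, 11 $ for value 60 — 21 left.
All 4 $ of Sales fit (value 13) — 17 remain.
17 $ left: a 17/20 share of R&D gives 60×17/20 = 51.
Total value = 124.

124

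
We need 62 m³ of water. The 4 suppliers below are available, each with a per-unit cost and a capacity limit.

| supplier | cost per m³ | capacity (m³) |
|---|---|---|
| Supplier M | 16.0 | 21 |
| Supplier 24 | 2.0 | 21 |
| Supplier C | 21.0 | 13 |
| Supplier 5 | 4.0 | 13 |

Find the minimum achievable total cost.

577

Cheapest first:
Supplier 24 at 2.0: take all 21 m³ ; 41 still needed.
Supplier 5 (4.0): use full 13 ; 28 m³ to go.
Supplier M (16.0): use full 21 ; 7 m³ to go.
Take 7 from Supplier C at 21.0 to finish.
Cost = 21×2.0 + 13×4.0 + 21×16.0 + 7×21.0 = 577.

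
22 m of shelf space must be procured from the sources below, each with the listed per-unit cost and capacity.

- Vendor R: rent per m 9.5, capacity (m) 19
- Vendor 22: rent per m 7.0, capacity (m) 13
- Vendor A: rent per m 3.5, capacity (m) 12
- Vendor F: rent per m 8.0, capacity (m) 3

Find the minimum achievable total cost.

112

Cheapest first:
Take 12 from Vendor A at 3.5 ; need 10 more.
Vendor 22 at 7.0: take 10 of its 13 ; requirement met.
Vendor F, Vendor R: unused.
Cost = 12×3.5 + 10×7.0 = 112.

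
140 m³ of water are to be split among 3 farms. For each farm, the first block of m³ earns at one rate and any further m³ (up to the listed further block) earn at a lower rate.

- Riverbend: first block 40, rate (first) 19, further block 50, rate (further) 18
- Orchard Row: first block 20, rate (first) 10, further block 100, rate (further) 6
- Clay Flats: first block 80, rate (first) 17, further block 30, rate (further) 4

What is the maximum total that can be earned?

Order all 6 blocks by rate: Riverbend/T1 19 > Riverbend/T2 18 > Clay Flats/T1 17 > Orchard Row/T1 10 > Orchard Row/T2 6 > Clay Flats/T2 4.
Riverbend T1 at 19: fill all 40 ; 100 left.
Riverbend/T2 (18): +50 ; 50 left.
Clay Flats/T1: +50 of 80 at 17; pool empty.
Total = 19×40 + 18×50 + 17×50 = 2510.

2510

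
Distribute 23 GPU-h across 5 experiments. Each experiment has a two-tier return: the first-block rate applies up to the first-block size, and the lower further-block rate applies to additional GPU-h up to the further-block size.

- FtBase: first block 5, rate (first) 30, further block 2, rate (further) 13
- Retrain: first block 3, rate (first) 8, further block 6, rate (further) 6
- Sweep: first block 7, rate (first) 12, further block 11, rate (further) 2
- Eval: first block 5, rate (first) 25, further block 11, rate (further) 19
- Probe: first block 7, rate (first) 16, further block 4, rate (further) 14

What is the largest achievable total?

516

Rank every tier by rate: FtBase/T1 30 > Eval/T1 25 > Eval/T2 19 > Probe/T1 16 > Probe/T2 14 > FtBase/T2 13 > Sweep/T1 12 > Retrain/T1 8 > Retrain/T2 6 > Sweep/T2 2.
FtBase T1 at 30: fill all 5 — 18 left.
Eval/T1 (25): +5 — 13 left.
Eval/T2 (19): +11 — 2 left.
Probe/T1: +2 of 7 at 16; pool empty.
Total = 30×5 + 25×5 + 19×11 + 16×2 = 516.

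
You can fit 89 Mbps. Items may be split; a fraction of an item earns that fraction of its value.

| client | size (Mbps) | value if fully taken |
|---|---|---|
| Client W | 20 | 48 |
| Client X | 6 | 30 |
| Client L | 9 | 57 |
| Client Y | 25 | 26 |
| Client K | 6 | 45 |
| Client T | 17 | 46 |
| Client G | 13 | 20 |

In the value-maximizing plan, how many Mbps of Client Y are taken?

18

Best value per unit of size first: Client K 45/6≈7.5, Client L 57/9≈6.33, Client X 30/6≈5, Client T 46/17≈2.71, Client W 48/20≈2.4, Client G 20/13≈1.54, Client Y 26/25≈1.04.
All 6 Mbps of Client K fit (value 45) ; 83 remain.
Client L: take in full, 9 Mbps for value 57 ; 74 left.
Client X: take in full, 6 Mbps for value 30 ; 68 left.
Take all of Client T (17 Mbps, value 46) ; 51 Mbps left.
Take all of Client W (20 Mbps, value 48) ; 31 Mbps left.
All 13 Mbps of Client G fit (value 20) ; 18 remain.
Fill the last 18 Mbps with part of Client Y: 18/25 of it earns 18.72.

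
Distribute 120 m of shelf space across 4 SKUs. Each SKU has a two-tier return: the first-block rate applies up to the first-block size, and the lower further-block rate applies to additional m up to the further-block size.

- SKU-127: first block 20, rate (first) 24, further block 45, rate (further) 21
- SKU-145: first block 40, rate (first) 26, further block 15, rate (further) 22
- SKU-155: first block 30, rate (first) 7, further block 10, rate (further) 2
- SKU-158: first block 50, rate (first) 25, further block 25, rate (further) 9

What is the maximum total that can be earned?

Order all 8 blocks by rate: SKU-145/tier1 26 > SKU-158/tier1 25 > SKU-127/tier1 24 > SKU-145/tier2 22 > SKU-127/tier2 21 > SKU-158/tier2 9 > SKU-155/tier1 7 > SKU-155/tier2 2.
SKU-145/tier1 (26): +40 ; 80 left.
Fill SKU-158 tier1 block (50 at 25) ; 30 left.
SKU-127/tier1 (24): +20 ; 10 left.
10 remain; put them into SKU-145 tier2 at 22.
Total = 26×40 + 25×50 + 24×20 + 22×10 = 2990.

2990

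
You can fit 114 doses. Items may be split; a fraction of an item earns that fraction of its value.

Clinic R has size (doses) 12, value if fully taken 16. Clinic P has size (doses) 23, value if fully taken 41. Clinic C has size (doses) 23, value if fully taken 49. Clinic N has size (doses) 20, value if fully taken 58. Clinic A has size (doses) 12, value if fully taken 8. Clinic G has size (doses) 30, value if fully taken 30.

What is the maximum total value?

198

Best value per unit of size first: Clinic N 58/20≈2.9, Clinic C 49/23≈2.13, Clinic P 41/23≈1.78, Clinic R 16/12≈1.33, Clinic G 30/30≈1, Clinic A 8/12≈0.667.
Take all of Clinic N (20 doses, value 58) — 94 doses left.
All 23 doses of Clinic C fit (value 49) — 71 remain.
Take all of Clinic P (23 doses, value 41) — 48 doses left.
Take all of Clinic R (12 doses, value 16) — 36 doses left.
Clinic G: take in full, 30 doses for value 30 — 6 left.
6 doses left: a 6/12 share of Clinic A gives 8×6/12 = 4.
Total value = 198.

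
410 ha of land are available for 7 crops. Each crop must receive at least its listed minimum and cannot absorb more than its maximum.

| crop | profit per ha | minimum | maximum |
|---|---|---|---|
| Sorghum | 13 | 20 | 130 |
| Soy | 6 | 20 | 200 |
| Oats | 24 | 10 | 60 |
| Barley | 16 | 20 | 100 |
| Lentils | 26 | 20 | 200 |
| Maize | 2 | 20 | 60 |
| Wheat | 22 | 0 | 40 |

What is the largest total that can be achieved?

Meeting every minimum uses 20+20+10+20+20+20+0 = 110 ha, leaving 300.
Highest profit per ha first: Lentils 26 > Oats 24 > Wheat 22 > Barley 16 > Sorghum 13 > Soy 6 > Maize 2.
Lentils takes 180 more to reach its cap of 200 ; 120 left.
Give Oats 50 more to hit its cap of 60 ; 70 left.
Wheat takes 40 more to reach its cap of 40 ; 30 left.
Barley has room for 80 more but only 30 remain, so it gets 50.
Total = 13×20 + 6×20 + 24×60 + 16×50 + 26×200 + 2×20 + 22×40 = 8740.

8740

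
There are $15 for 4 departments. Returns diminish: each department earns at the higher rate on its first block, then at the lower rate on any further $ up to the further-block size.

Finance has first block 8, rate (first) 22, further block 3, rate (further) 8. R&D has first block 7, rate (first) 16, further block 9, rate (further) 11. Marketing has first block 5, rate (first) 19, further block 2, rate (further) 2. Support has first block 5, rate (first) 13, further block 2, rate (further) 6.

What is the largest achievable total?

Rank every tier by rate: Finance/T1 22 > Marketing/T1 19 > R&D/T1 16 > Support/T1 13 > R&D/T2 11 > Finance/T2 8 > Support/T2 6 > Marketing/T2 2.
Finance T1 at 22: fill all 8 ; 7 left.
Fill Marketing T1 block (5 at 19) ; 2 left.
2 remain; put them into R&D T1 at 16.
Total = 22×8 + 19×5 + 16×2 = 303.

303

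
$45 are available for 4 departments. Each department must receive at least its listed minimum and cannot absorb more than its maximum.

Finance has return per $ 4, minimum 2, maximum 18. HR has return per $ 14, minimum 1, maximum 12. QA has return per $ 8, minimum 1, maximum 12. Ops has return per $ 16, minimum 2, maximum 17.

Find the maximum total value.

552

Meeting every minimum uses 2+1+1+2 = 6 $, leaving 39.
Order the departments by return per $: Ops 16 > HR 14 > QA 8 > Finance 4.
Give Ops 15 more to hit its cap of 17 → 24 left.
HR: +11 to 12 (cap) → 13 left.
QA: +11 to 12 (cap) → 2 left.
Finance: +2 (room for 16) → 4. Pool exhausted.
Total = 4×4 + 14×12 + 8×12 + 16×17 = 552.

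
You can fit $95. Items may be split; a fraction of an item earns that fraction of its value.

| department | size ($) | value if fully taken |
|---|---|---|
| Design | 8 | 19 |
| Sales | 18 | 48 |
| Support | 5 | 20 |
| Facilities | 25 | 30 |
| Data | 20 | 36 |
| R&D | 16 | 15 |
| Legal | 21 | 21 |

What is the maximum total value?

Sort by value density: Support 20/5≈4, Sales 48/18≈2.67, Design 19/8≈2.38, Data 36/20≈1.8, Facilities 30/25≈1.2, Legal 21/21≈1, R&D 15/16≈0.938.
All 5 $ of Support fit (value 20) → 90 remain.
Take all of Sales (18 $, value 48) → 72 $ left.
Design: take in full, 8 $ for value 19 → 64 left.
Data: take in full, 20 $ for value 36 → 44 left.
All 25 $ of Facilities fit (value 30) → 19 remain.
Fill the last 19 $ with part of Legal: 19/21 of it earns 19.
Total value = 172.

172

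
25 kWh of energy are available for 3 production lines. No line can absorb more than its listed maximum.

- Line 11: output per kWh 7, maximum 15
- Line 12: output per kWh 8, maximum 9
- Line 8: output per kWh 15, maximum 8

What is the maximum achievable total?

248

Order the production lines by output per kWh: Line 8 15 > Line 12 8 > Line 11 7.
Give Line 8 8 to hit its cap of 8 ; 17 left.
Line 12: +9 to 9 (cap) ; 8 left.
Only 8 left; Line 11 takes them to reach 8.
Total = 7×8 + 8×9 + 15×8 = 248.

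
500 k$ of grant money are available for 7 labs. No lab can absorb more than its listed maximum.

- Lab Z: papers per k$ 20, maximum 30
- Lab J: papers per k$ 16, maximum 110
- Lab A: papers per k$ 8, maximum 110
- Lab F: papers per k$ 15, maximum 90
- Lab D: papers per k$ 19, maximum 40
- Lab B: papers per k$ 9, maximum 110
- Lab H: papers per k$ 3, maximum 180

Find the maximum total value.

Order the labs by papers per k$: Lab Z 20 > Lab D 19 > Lab J 16 > Lab F 15 > Lab B 9 > Lab A 8 > Lab H 3.
Lab Z takes 30 to reach its cap of 30 ; 470 left.
Lab D takes 40 to reach its cap of 40 ; 430 left.
Lab J: +110 to 110 (cap) ; 320 left.
Lab F: +90 to 90 (cap) ; 230 left.
Lab B: +110 to 110 (cap) ; 120 left.
Lab A takes 110 to reach its cap of 110 ; 10 left.
Lab H: +10 (room for 180) → 10. Pool exhausted.
Total = 20×30 + 16×110 + 8×110 + 15×90 + 19×40 + 9×110 + 3×10 = 6370.

6370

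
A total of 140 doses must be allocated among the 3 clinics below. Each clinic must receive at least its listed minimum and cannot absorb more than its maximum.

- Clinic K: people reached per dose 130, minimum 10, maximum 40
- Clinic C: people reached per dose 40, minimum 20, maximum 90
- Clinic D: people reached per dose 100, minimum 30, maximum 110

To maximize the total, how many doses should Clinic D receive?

80

Meeting every minimum uses 10+20+30 = 60 doses, leaving 80.
Rank by people reached per dose: Clinic K 130 > Clinic D 100 > Clinic C 40.
Clinic K takes 30 more to reach its cap of 40 ; 50 left.
Clinic D has room for 80 more but only 50 remain, so it gets 80.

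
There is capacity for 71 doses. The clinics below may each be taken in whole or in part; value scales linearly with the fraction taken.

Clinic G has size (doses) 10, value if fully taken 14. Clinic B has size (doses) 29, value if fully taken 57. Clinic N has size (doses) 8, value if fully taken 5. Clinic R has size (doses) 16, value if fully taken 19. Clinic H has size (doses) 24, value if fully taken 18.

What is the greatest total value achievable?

Rank by value-to-size ratio: Clinic B 57/29≈1.97, Clinic G 14/10≈1.4, Clinic R 19/16≈1.19, Clinic H 18/24≈0.75, Clinic N 5/8≈0.625.
Clinic B: take in full, 29 doses for value 57 → 42 left.
All 10 doses of Clinic G fit (value 14) → 32 remain.
All 16 doses of Clinic R fit (value 19) → 16 remain.
16 doses left: a 16/24 share of Clinic H gives 18×16/24 = 12.
Total value = 102.

102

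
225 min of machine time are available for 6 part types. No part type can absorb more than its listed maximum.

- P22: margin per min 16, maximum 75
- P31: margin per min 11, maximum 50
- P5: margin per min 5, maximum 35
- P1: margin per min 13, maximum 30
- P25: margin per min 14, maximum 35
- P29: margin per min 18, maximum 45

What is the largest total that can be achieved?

3330

Order the part types by margin per min: P29 18 > P22 16 > P25 14 > P1 13 > P31 11 > P5 5.
Give P29 45 to hit its cap of 45 ; 180 left.
P22 takes 75 to reach its cap of 75 ; 105 left.
P25 takes 35 to reach its cap of 35 ; 70 left.
Give P1 30 to hit its cap of 30 ; 40 left.
Only 40 left; P31 takes them to reach 40.
Total = 16×75 + 11×40 + 13×30 + 14×35 + 18×45 = 3330.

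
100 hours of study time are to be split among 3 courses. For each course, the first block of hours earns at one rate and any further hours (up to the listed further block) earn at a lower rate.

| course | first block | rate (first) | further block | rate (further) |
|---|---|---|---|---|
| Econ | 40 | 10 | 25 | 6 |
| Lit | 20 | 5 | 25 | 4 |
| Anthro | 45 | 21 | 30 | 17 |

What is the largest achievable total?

Treat each block as its own option and order by rate: Anthro/first 21 > Anthro/second 17 > Econ/first 10 > Econ/second 6 > Lit/first 5 > Lit/second 4.
Fill Anthro first block (45 at 21) — 55 left.
Fill Anthro second block (30 at 17) — 25 left.
25 remain; put them into Econ first at 10.
Total = 21×45 + 17×30 + 10×25 = 1705.

1705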